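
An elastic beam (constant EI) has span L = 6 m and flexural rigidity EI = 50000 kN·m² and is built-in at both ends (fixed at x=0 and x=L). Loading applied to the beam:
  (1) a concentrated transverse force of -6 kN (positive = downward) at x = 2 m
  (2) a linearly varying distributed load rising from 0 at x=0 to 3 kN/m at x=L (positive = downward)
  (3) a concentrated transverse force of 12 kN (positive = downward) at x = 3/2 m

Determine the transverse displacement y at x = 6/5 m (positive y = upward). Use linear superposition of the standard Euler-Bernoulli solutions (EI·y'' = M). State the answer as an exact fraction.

Load 1 — point force P=-6 kN at a=2 m (b=L-a=4):
  y_1 = -Pb²x²(3aL-(3a+b)x)/(6L³EI)  [x≤a] = -(-6)·4²·(6/5)²·(3·2·6-(3·2+4)·(6/5))/(6·6³·50000) = 4/78125 m
Load 2 — triangular load w₀=3 kN/m (0→w₀ over full span):
  y_2 = -w₀x²(L-x)²(x+2L)/(120LEI) = -3·(6/5)²·(6-(6/5))²·((6/5)+2·6)/(120·6·50000) = -1782/48828125 m
Load 3 — point force P=12 kN at a=3/2 m (b=L-a=9/2):
  y_3 = -Pb²x²(3aL-(3a+b)x)/(6L³EI)  [x≤a] = -12·(9/2)²·(6/5)²·(3·(3/2)·6-(3·(3/2)+(9/2))·(6/5))/(6·6³·50000) = -2187/25000000 m
Superposition: y = Σ y_i = -227423/3125000000 m ≈ -0.000073 m

y(6/5) = -227423/3125000000 m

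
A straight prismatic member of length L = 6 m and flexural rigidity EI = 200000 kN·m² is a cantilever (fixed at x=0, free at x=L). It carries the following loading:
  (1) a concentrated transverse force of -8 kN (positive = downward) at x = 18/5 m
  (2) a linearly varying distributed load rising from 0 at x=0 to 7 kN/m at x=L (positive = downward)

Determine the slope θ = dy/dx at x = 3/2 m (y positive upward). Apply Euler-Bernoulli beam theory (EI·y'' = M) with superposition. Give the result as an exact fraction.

θ(3/2) = -87579/256000000 rad

Load 1 — point force P=-8 kN at a=18/5 m (b=L-a=12/5):
  θ_1 = -Px(2a-x)/(2EI)  [x≤a] = -(-8)·(3/2)·(2·(18/5)-(3/2))/(2·200000) = 171/1000000 rad
Load 2 — triangular load w₀=7 kN/m (0→w₀ over full span):
  θ_2 = (w₀Lx²/4-w₀L²x/3-w₀x⁴/(24L))/EI = (7·6·(3/2)²/4-7·6²·(3/2)/3-7·(3/2)⁴/(24·6))/200000 = -26271/51200000 rad
Superposition: θ = Σ θ_i = -87579/256000000 rad ≈ -0.000342 rad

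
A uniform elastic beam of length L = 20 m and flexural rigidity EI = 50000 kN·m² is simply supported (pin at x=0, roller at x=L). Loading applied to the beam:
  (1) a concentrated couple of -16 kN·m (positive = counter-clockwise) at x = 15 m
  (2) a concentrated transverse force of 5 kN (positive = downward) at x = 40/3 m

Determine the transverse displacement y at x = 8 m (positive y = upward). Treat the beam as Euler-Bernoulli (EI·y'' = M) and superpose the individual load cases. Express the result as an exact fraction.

Load 1 — applied couple M₀=-16 kN·m at a=15 m (b=L-a=5):
  y_1 = (M₀x³/(6L)+C₁x)/EI  [x≤a] with C₁=M₀(3b²-L²)/(6L)=130/3 = ((-16)·8³/(6·20)+(130/3)·8)/50000 = 87/15625 m
Load 2 — point force P=5 kN at a=40/3 m (b=L-a=20/3):
  y_2 = -Pbx(L²-b²-x²)/(6LEI)  [x≤a] = -5·(20/3)·8·(20²-(20/3)²-8²)/(6·20·50000) = -656/50625 m
Superposition: y = Σ y_i = -9353/1265625 m ≈ -0.007390 m

y(8) = -9353/1265625 m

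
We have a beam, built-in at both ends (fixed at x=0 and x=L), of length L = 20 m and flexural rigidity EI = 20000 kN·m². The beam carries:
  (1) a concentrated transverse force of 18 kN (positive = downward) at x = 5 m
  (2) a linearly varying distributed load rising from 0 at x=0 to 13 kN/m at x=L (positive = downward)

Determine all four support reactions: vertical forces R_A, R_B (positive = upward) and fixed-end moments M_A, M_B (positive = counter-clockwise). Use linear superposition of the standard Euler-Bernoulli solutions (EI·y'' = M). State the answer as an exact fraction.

R_A = 867/16 kN, M_A = 5375/24 kN·m, R_B = 1501/16 kN, M_B = -2215/8 kN·m

Load 1 — point force P=18 kN at a=5 m (b=L-a=15):
  R_A = Pb²(3a+b)/L³ = 18·15²·(3·5+15)/20³ = 243/16 kN
  M_A = Pab²/L² = 18·5·15²/20² = 405/8 kN·m
  R_B = Pa²(a+3b)/L³ = 18·5²·(5+3·15)/20³ = 45/16 kN
  M_B = -Pa²b/L² = -18·5²·15/20² = -135/8 kN·m
Load 2 — triangular load w₀=13 kN/m (0→w₀ over full span):
  R_A = 3w₀L/20 = 3·13·20/20 = 39 kN
  M_A = w₀L²/30 = 13·20²/30 = 520/3 kN·m
  R_B = 7w₀L/20 = 7·13·20/20 = 91 kN
  M_B = -w₀L²/20 = -13·20²/20 = -260 kN·m
Superposition: R_A = 867/16 kN, M_A = 5375/24 kN·m, R_B = 1501/16 kN, M_B = -2215/8 kN·m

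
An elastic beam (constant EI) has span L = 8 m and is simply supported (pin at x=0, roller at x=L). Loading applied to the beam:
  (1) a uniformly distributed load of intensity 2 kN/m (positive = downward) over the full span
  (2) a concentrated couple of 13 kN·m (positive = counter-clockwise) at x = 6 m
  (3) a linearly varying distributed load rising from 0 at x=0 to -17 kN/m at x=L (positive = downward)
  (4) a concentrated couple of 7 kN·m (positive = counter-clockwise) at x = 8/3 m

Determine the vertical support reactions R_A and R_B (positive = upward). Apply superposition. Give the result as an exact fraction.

R_A = -73/6 kN, R_B = -239/6 kN

Load 1 — uniform load w=2 kN/m over full span:
  R_A = wL/2 = 2·8/2 = 8 kN
  R_B = wL/2 = 2·8/2 = 8 kN
Load 2 — applied couple M₀=13 kN·m at a=6 m (b=L-a=2):
  R_A = M₀/L = 13/8 kN
  R_B = -M₀/L = -13/8 kN
Load 3 — triangular load w₀=-17 kN/m (0→w₀ over full span):
  R_A = w₀L/6 = (-17)·8/6 = -68/3 kN
  R_B = w₀L/3 = (-17)·8/3 = -136/3 kN
Load 4 — applied couple M₀=7 kN·m at a=8/3 m (b=L-a=16/3):
  R_A = M₀/L = 7/8 kN
  R_B = -M₀/L = -7/8 kN
Superposition: R_A = -73/6 kN, R_B = -239/6 kN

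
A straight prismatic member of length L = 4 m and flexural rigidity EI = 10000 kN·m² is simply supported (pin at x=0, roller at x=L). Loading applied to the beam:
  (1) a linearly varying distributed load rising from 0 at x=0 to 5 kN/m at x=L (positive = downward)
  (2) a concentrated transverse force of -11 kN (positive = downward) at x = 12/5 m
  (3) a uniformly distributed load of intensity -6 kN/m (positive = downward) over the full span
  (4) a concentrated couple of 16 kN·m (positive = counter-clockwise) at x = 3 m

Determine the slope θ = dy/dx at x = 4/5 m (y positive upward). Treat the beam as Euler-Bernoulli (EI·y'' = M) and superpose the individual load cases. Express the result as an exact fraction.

Load 1 — triangular load w₀=5 kN/m (0→w₀ over full span):
  θ_1 = -w₀(7L⁴-30L²x²+15x⁴)/(360LEI) = -5·(7·4⁴-30·4²·(4/5)²+15·(4/5)⁴)/(360·4·10000) = -364/703125 rad
Load 2 — point force P=-11 kN at a=12/5 m (b=L-a=8/5):
  θ_2 = -Pb(L²-b²-3x²)/(6LEI)  [x≤a] = -(-11)·(8/5)·(4²-(8/5)²-3·(4/5)²)/(6·4·10000) = 66/78125 rad
Load 3 — uniform load w=-6 kN/m over full span:
  θ_3 = -w(L³-6Lx²+4x³)/(24EI) = -(-6)·(4³-6·4·(4/5)²+4·(4/5)³)/(24·10000) = 99/78125 rad
Load 4 — applied couple M₀=16 kN·m at a=3 m (b=L-a=1):
  θ_4 = (M₀x²/(2L)+C₁)/EI  [x≤a] with C₁=M₀(3b²-L²)/(6L)=-26/3 = (16·(4/5)²/(2·4)+(-26/3))/10000 = -277/375000 rad
Superposition: θ = Σ θ_i = 4813/5625000 rad ≈ 0.000856 rad

θ(4/5) = 4813/5625000 rad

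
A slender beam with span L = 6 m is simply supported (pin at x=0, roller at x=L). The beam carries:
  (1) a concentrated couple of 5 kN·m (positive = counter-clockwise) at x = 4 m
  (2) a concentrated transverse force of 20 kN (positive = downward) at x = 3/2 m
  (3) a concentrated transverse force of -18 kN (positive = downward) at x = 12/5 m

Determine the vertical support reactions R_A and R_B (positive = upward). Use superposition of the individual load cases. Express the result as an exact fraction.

R_A = 151/30 kN, R_B = -91/30 kN

Load 1 — applied couple M₀=5 kN·m at a=4 m (b=L-a=2):
  R_A = M₀/L = 5/6 kN
  R_B = -M₀/L = -5/6 kN
Load 2 — point force P=20 kN at a=3/2 m (b=L-a=9/2):
  R_A = Pb/L = 20·(9/2)/6 = 15 kN
  R_B = Pa/L = 20·(3/2)/6 = 5 kN
Load 3 — point force P=-18 kN at a=12/5 m (b=L-a=18/5):
  R_A = Pb/L = (-18)·(18/5)/6 = -54/5 kN
  R_B = Pa/L = (-18)·(12/5)/6 = -36/5 kN
Superposition: R_A = 151/30 kN, R_B = -91/30 kN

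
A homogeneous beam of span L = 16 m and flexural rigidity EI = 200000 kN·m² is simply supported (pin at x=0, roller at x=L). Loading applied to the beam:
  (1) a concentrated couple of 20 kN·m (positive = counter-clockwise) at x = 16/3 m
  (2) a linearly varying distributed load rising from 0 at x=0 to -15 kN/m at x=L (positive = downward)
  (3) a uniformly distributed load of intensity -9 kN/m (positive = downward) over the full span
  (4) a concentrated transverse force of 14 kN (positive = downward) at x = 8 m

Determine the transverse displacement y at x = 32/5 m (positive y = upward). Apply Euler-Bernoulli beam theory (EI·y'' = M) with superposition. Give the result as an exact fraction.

Load 1 — applied couple M₀=20 kN·m at a=16/3 m (b=L-a=32/3):
  y_1 = (M₀x³/(6L)-M₀(x-a)²/2+C₁x)/EI  [x>a] with C₁=M₀(3b²-L²)/(6L)=160/9 = (20·(32/5)³/(6·16)-20·((32/5)-(16/3))²/2+(160/9)·(32/5))/200000 = 184/234375 m
Load 2 — triangular load w₀=-15 kN/m (0→w₀ over full span):
  y_2 = -w₀x(7L⁴-10L²x²+3x⁴)/(360LEI) = -(-15)·(32/5)·(7·16⁴-10·16²·(32/5)²+3·(32/5)⁴)/(360·16·200000) = 292096/9765625 m
Load 3 — uniform load w=-9 kN/m over full span:
  y_3 = -wx(L³-2Lx²+x³)/(24EI) = -(-9)·(32/5)·(16³-2·16·(32/5)²+(32/5)³)/(24·200000) = 71424/1953125 m
Load 4 — point force P=14 kN at a=8 m (b=L-a=8):
  y_4 = -Pbx(L²-b²-x²)/(6LEI)  [x≤a] = -14·8·(32/5)·(16²-8²-(32/5)²)/(6·16·200000) = -6608/1171875 m
Superposition: y = Σ y_i = 601816/9765625 m ≈ 0.061626 m

y(32/5) = 601816/9765625 m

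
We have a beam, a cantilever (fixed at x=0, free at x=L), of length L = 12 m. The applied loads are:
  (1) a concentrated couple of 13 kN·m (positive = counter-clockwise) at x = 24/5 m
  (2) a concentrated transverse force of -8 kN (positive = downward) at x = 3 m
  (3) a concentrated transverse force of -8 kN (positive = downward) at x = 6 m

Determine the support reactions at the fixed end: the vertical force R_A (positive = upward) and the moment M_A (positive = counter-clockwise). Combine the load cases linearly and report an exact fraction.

Load 1 — applied couple M₀=13 kN·m at a=24/5 m (b=L-a=36/5):
  R_A = 0 kN
  M_A = -M₀ = -13 kN·m
Load 2 — point force P=-8 kN at a=3 m (b=L-a=9):
  R_A = P = (-8) = -8 kN
  M_A = Pa = (-8)·3 = -24 kN·m
Load 3 — point force P=-8 kN at a=6 m (b=L-a=6):
  R_A = P = (-8) = -8 kN
  M_A = Pa = (-8)·6 = -48 kN·m
Superposition: R_A = -16 kN, M_A = -85 kN·m

R_A = -16 kN, M_A = -85 kN·m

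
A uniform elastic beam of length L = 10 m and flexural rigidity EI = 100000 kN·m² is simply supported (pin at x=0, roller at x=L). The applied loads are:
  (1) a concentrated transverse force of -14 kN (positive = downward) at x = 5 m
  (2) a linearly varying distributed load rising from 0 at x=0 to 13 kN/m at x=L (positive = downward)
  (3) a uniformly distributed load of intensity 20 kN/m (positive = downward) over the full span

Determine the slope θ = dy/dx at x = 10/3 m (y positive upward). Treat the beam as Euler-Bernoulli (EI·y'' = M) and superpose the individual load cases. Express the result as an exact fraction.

Load 1 — point force P=-14 kN at a=5 m (b=L-a=5):
  θ_1 = -Pb(L²-b²-3x²)/(6LEI)  [x≤a] = -(-14)·5·(10²-5²-3·(10/3)²)/(6·10·100000) = 7/14400 rad
Load 2 — triangular load w₀=13 kN/m (0→w₀ over full span):
  θ_2 = -w₀(7L⁴-30L²x²+15x⁴)/(360LEI) = -13·(7·10⁴-30·10²·(10/3)²+15·(10/3)⁴)/(360·10·100000) = -169/121500 rad
Load 3 — uniform load w=20 kN/m over full span:
  θ_3 = -w(L³-6Lx²+4x³)/(24EI) = -20·(10³-6·10·(10/3)²+4·(10/3)³)/(24·100000) = -13/3240 rad
Superposition: θ = Σ θ_i = -9559/1944000 rad ≈ -0.004917 rad

θ(10/3) = -9559/1944000 rad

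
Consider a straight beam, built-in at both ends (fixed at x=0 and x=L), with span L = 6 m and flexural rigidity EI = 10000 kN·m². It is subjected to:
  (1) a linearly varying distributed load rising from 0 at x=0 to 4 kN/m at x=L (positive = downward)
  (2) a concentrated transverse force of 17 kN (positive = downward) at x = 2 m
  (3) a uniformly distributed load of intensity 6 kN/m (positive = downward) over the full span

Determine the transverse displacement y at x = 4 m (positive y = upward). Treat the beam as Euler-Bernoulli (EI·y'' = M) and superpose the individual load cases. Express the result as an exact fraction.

Load 1 — triangular load w₀=4 kN/m (0→w₀ over full span):
  y_1 = -w₀x²(L-x)²(x+2L)/(120LEI) = -4·4²·(6-4)²·(4+2·6)/(120·6·10000) = -16/28125 m
Load 2 — point force P=17 kN at a=2 m (b=L-a=4):
  y_2 = -Pa²(L-x)²(3bL-(3b+a)(L-x))/(6L³EI)  [x>a] = -17·2²·(6-4)²·(3·4·6-(3·4+2)·(6-4))/(6·6³·10000) = -187/202500 m
Load 3 — uniform load w=6 kN/m over full span:
  y_3 = -wx²(L-x)²/(24EI) = -6·4²·(6-4)²/(24·10000) = -1/625 m
Superposition: y = Σ y_i = -3131/1012500 m ≈ -0.003092 m

y(4) = -3131/1012500 m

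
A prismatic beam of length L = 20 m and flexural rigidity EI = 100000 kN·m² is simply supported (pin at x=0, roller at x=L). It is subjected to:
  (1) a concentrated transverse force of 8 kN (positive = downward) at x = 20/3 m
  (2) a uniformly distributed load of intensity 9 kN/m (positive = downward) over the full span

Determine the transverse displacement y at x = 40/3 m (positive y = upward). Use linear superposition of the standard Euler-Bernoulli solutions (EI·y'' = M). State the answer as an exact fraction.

Load 1 — point force P=8 kN at a=20/3 m (b=L-a=40/3):
  y_1 = -Pa(L-x)(2Lx-a²-x²)/(6LEI)  [x>a] = -8·(20/3)·(20-(40/3))·(2·20·(40/3)-(20/3)²-(40/3)²)/(6·20·100000) = -56/6075 m
Load 2 — uniform load w=9 kN/m over full span:
  y_2 = -wx(L³-2Lx²+x³)/(24EI) = -9·(40/3)·(20³-2·20·(40/3)²+(40/3)³)/(24·100000) = -22/135 m
Superposition: y = Σ y_i = -1046/6075 m ≈ -0.172181 m

y(40/3) = -1046/6075 m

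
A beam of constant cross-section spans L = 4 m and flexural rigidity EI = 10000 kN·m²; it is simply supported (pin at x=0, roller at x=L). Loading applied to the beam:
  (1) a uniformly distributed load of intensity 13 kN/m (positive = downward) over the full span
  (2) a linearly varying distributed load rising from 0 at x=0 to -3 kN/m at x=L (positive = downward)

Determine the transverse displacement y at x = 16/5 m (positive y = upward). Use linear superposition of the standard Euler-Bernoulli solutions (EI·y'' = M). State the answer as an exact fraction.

Load 1 — uniform load w=13 kN/m over full span:
  y_1 = -wx(L³-2Lx²+x³)/(24EI) = -13·(16/5)·(4³-2·4·(16/5)²+(16/5)³)/(24·10000) = -3016/1171875 m
Load 2 — triangular load w₀=-3 kN/m (0→w₀ over full span):
  y_2 = -w₀x(7L⁴-10L²x²+3x⁴)/(360LEI) = -(-3)·(16/5)·(7·4⁴-10·4²·(16/5)²+3·(16/5)⁴)/(360·4·10000) = 3048/9765625 m
Superposition: y = Σ y_i = -66256/29296875 m ≈ -0.002262 m

y(16/5) = -66256/29296875 m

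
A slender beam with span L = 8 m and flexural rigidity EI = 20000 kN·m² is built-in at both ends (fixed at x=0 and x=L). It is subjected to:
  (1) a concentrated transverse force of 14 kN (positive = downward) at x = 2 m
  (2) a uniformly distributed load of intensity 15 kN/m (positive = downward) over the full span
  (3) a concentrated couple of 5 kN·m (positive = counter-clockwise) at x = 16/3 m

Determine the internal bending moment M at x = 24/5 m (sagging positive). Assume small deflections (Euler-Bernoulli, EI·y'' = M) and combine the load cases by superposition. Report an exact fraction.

Load 1 — point force P=14 kN at a=2 m (b=L-a=6):
  M_1 = Pa²(a+3b)(L-x)/L³ - Pa²b/L²  [x>a] = 14·2²·(2+3·6)·(8-(24/5))/8³ - 14·2²·6/8² = 7/4 kN·m
Load 2 — uniform load w=15 kN/m over full span:
  M_2 = wLx/2 - wL²/12 - wx²/2 = 15·8·(24/5)/2 - 15·8²/12 - 15·(24/5)²/2 = 176/5 kN·m
Load 3 — applied couple M₀=5 kN·m at a=16/3 m (b=L-a=8/3):
  M_3 = R_Ax - M_A  [x≤a] with R_A=5/6, M_A=5/3 = (5/6)·(24/5) - (5/3) = 7/3 kN·m
Superposition: M = Σ M_i = 2357/60 kN·m ≈ 39.283333 kN·m

M(24/5) = 2357/60 kN·m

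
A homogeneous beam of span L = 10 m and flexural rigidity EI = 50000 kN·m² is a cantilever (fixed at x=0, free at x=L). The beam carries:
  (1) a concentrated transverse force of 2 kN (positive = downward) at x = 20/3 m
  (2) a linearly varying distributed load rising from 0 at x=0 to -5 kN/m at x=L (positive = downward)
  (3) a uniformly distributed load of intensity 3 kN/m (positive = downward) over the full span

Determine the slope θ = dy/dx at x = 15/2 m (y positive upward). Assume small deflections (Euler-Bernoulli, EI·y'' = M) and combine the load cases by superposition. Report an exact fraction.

θ(15/2) = 7019/4608000 rad

Load 1 — point force P=2 kN at a=20/3 m (b=L-a=10/3):
  θ_1 = -Pa²/(2EI)  [x>a] = -2·(20/3)²/(2·50000) = -1/1125 rad
Load 2 — triangular load w₀=-5 kN/m (0→w₀ over full span):
  θ_2 = (w₀Lx²/4-w₀L²x/3-w₀x⁴/(24L))/EI = ((-5)·10·(15/2)²/4-(-5)·10²·(15/2)/3-(-5)·(15/2)⁴/(24·10))/50000 = 251/20480 rad
Load 3 — uniform load w=3 kN/m over full span:
  θ_3 = -wx(x²-3Lx+3L²)/(6EI) = -3·(15/2)·((15/2)²-3·10·(15/2)+3·10²)/(6·50000) = -63/6400 rad
Superposition: θ = Σ θ_i = 7019/4608000 rad ≈ 0.001523 rad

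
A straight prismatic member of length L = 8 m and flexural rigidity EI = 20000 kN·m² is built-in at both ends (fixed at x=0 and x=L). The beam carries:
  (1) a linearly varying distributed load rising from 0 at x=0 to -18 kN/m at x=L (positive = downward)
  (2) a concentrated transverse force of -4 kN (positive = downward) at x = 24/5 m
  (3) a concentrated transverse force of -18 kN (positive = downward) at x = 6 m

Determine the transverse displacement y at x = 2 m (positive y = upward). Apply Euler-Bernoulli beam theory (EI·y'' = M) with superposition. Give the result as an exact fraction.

Load 1 — triangular load w₀=-18 kN/m (0→w₀ over full span):
  y_1 = -w₀x²(L-x)²(x+2L)/(120LEI) = -(-18)·2²·(8-2)²·(2+2·8)/(120·8·20000) = 243/100000 m
Load 2 — point force P=-4 kN at a=24/5 m (b=L-a=16/5):
  y_2 = -Pb²x²(3aL-(3a+b)x)/(6L³EI)  [x≤a] = -(-4)·(16/5)²·2²·(3·(24/5)·8-(3·(24/5)+(16/5))·2)/(6·8³·20000) = 2/9375 m
Load 3 — point force P=-18 kN at a=6 m (b=L-a=2):
  y_3 = -Pb²x²(3aL-(3a+b)x)/(6L³EI)  [x≤a] = -(-18)·2²·2²·(3·6·8-(3·6+2)·2)/(6·8³·20000) = 39/80000 m
Superposition: y = Σ y_i = 3757/1200000 m ≈ 0.003131 m

y(2) = 3757/1200000 m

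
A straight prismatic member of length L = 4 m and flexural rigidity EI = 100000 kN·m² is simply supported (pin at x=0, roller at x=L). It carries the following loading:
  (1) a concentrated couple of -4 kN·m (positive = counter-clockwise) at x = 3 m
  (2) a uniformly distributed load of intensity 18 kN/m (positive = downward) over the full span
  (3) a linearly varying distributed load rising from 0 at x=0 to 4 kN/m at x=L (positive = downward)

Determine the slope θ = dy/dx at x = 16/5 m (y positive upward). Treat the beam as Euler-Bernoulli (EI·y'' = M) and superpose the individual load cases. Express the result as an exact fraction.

Load 1 — applied couple M₀=-4 kN·m at a=3 m (b=L-a=1):
  θ_1 = (M₀x²/(2L)-M₀(x-a)+C₁)/EI  [x>a] with C₁=M₀(3b²-L²)/(6L)=13/6 = ((-4)·(16/5)²/(2·4)-(-4)·((16/5)-3)+(13/6))/100000 = -323/15000000 rad
Load 2 — uniform load w=18 kN/m over full span:
  θ_2 = -w(L³-6Lx²+4x³)/(24EI) = -18·(4³-6·4·(16/5)²+4·(16/5)³)/(24·100000) = 297/781250 rad
Load 3 — triangular load w₀=4 kN/m (0→w₀ over full span):
  θ_3 = -w₀(7L⁴-30L²x²+15x⁴)/(360LEI) = -4·(7·4⁴-30·4²·(16/5)²+15·(16/5)⁴)/(360·4·100000) = 757/17578125 rad
Superposition: θ = Σ θ_i = 451903/1125000000 rad ≈ 0.000402 rad

θ(16/5) = 451903/1125000000 rad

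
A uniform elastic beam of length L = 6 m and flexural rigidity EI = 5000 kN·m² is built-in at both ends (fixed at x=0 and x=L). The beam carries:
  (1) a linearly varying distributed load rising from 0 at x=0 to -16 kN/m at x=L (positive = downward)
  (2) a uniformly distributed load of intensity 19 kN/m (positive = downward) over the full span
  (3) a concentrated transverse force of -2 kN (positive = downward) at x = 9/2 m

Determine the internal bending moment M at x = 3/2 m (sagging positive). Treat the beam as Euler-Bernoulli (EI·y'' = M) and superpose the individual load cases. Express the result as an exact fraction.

M(3/2) = 1011/160 kN·m

Load 1 — triangular load w₀=-16 kN/m (0→w₀ over full span):
  M_1 = 3w₀Lx/20 - w₀L²/30 - w₀x³/(6L) = 3·(-16)·6·(3/2)/20 - (-16)·6²/30 - (-16)·(3/2)³/(6·6) = -9/10 kN·m
Load 2 — uniform load w=19 kN/m over full span:
  M_2 = wLx/2 - wL²/12 - wx²/2 = 19·6·(3/2)/2 - 19·6²/12 - 19·(3/2)²/2 = 57/8 kN·m
Load 3 — point force P=-2 kN at a=9/2 m (b=L-a=3/2):
  M_3 = Pb²(3a+b)x/L³ - Pab²/L²  [x≤a] = (-2)·(3/2)²·(3·(9/2)+(3/2))·(3/2)/6³ - (-2)·(9/2)·(3/2)²/6² = 3/32 kN·m
Superposition: M = Σ M_i = 1011/160 kN·m ≈ 6.318750 kN·m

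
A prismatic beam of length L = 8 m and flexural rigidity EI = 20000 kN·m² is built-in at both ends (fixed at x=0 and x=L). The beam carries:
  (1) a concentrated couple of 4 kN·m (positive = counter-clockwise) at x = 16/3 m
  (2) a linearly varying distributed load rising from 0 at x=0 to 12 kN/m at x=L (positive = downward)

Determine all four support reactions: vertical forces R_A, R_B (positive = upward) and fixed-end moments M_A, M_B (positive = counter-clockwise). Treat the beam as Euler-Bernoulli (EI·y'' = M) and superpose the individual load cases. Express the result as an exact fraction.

Load 1 — applied couple M₀=4 kN·m at a=16/3 m (b=L-a=8/3):
  R_A = 6M₀ab/L³ = 6·4·(16/3)·(8/3)/8³ = 2/3 kN
  M_A = M₀b(2a-b)/L² = 4·(8/3)·(2·(16/3)-(8/3))/8² = 4/3 kN·m
  R_B = -6M₀ab/L³ = -6·4·(16/3)·(8/3)/8³ = -2/3 kN
  M_B = M₀a(2b-a)/L² = 4·(16/3)·(2·(8/3)-(16/3))/8² = 0 kN·m
Load 2 — triangular load w₀=12 kN/m (0→w₀ over full span):
  R_A = 3w₀L/20 = 3·12·8/20 = 72/5 kN
  M_A = w₀L²/30 = 12·8²/30 = 128/5 kN·m
  R_B = 7w₀L/20 = 7·12·8/20 = 168/5 kN
  M_B = -w₀L²/20 = -12·8²/20 = -192/5 kN·m
Superposition: R_A = 226/15 kN, M_A = 404/15 kN·m, R_B = 494/15 kN, M_B = -192/5 kN·m

R_A = 226/15 kN, M_A = 404/15 kN·m, R_B = 494/15 kN, M_B = -192/5 kN·m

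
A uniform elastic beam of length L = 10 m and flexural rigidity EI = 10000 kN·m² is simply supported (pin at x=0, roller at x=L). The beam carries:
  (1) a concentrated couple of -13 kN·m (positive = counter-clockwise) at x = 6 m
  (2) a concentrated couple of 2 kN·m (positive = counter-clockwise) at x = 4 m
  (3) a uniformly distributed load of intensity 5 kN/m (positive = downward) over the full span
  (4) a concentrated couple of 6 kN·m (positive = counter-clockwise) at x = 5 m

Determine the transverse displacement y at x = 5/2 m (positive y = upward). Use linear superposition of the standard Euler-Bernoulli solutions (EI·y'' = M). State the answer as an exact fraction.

y(5/2) = -56651/1280000 m

Load 1 — applied couple M₀=-13 kN·m at a=6 m (b=L-a=4):
  y_1 = (M₀x³/(6L)+C₁x)/EI  [x≤a] with C₁=M₀(3b²-L²)/(6L)=169/15 = ((-13)·(5/2)³/(6·10)+(169/15)·(5/2))/10000 = 793/320000 m
Load 2 — applied couple M₀=2 kN·m at a=4 m (b=L-a=6):
  y_2 = (M₀x³/(6L)+C₁x)/EI  [x≤a] with C₁=M₀(3b²-L²)/(6L)=4/15 = (2·(5/2)³/(6·10)+(4/15)·(5/2))/10000 = 19/160000 m
Load 3 — uniform load w=5 kN/m over full span:
  y_3 = -wx(L³-2Lx²+x³)/(24EI) = -5·(5/2)·(10³-2·10·(5/2)²+(5/2)³)/(24·10000) = -95/2048 m
Load 4 — applied couple M₀=6 kN·m at a=5 m (b=L-a=5):
  y_4 = (M₀x³/(6L)+C₁x)/EI  [x≤a] with C₁=M₀(3b²-L²)/(6L)=-5/2 = (6·(5/2)³/(6·10)+(-5/2)·(5/2))/10000 = -3/6400 m
Superposition: y = Σ y_i = -56651/1280000 m ≈ -0.044259 m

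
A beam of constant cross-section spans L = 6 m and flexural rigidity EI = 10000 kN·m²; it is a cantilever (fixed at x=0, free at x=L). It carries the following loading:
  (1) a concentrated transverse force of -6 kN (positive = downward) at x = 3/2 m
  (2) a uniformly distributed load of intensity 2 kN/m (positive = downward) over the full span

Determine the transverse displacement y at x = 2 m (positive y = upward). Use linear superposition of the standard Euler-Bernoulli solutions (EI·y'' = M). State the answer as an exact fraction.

y(2) = -1133/240000 m

Load 1 — point force P=-6 kN at a=3/2 m (b=L-a=9/2):
  y_1 = -Pa²(3x-a)/(6EI)  [x>a] = -(-6)·(3/2)²·(3·2-(3/2))/(6·10000) = 81/80000 m
Load 2 — uniform load w=2 kN/m over full span:
  y_2 = -wx²(x²-4Lx+6L²)/(24EI) = -2·2²·(2²-4·6·2+6·6²)/(24·10000) = -43/7500 m
Superposition: y = Σ y_i = -1133/240000 m ≈ -0.004721 m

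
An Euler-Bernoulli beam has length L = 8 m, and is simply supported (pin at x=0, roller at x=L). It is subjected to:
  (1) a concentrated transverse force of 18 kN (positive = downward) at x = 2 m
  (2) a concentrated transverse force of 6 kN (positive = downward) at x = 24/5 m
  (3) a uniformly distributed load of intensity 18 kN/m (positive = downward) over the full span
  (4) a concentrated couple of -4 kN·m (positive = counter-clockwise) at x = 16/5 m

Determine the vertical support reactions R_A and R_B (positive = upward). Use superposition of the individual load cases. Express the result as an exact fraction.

Load 1 — point force P=18 kN at a=2 m (b=L-a=6):
  R_A = Pb/L = 18·6/8 = 27/2 kN
  R_B = Pa/L = 18·2/8 = 9/2 kN
Load 2 — point force P=6 kN at a=24/5 m (b=L-a=16/5):
  R_A = Pb/L = 6·(16/5)/8 = 12/5 kN
  R_B = Pa/L = 6·(24/5)/8 = 18/5 kN
Load 3 — uniform load w=18 kN/m over full span:
  R_A = wL/2 = 18·8/2 = 72 kN
  R_B = wL/2 = 18·8/2 = 72 kN
Load 4 — applied couple M₀=-4 kN·m at a=16/5 m (b=L-a=24/5):
  R_A = M₀/L = (-4)/8 = -1/2 kN
  R_B = -M₀/L = -(-4)/8 = 1/2 kN
Superposition: R_A = 437/5 kN, R_B = 403/5 kN

R_A = 437/5 kN, R_B = 403/5 kN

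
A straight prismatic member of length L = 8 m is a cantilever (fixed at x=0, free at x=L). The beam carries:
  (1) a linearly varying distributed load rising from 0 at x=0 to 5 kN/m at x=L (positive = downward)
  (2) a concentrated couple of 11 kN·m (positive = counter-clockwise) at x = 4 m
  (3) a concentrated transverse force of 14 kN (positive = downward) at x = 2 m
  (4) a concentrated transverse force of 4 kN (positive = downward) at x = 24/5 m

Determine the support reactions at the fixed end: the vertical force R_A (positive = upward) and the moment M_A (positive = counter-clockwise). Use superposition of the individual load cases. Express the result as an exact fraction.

Load 1 — triangular load w₀=5 kN/m (0→w₀ over full span):
  R_A = w₀L/2 = 5·8/2 = 20 kN
  M_A = w₀L²/3 = 5·8²/3 = 320/3 kN·m
Load 2 — applied couple M₀=11 kN·m at a=4 m (b=L-a=4):
  R_A = 0 kN
  M_A = -M₀ = -11 kN·m
Load 3 — point force P=14 kN at a=2 m (b=L-a=6):
  R_A = P = 14 kN
  M_A = Pa = 14·2 = 28 kN·m
Load 4 — point force P=4 kN at a=24/5 m (b=L-a=16/5):
  R_A = P = 4 kN
  M_A = Pa = 4·(24/5) = 96/5 kN·m
Superposition: R_A = 38 kN, M_A = 2143/15 kN·m

R_A = 38 kN, M_A = 2143/15 kN·m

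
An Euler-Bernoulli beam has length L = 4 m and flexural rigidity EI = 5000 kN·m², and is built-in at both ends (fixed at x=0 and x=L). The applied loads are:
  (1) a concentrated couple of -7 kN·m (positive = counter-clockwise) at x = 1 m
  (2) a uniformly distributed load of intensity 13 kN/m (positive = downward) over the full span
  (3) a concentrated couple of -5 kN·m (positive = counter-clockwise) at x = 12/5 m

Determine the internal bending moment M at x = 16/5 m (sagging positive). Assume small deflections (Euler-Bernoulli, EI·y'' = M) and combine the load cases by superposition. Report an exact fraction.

M(16/5) = -559/1200 kN·m

Load 1 — applied couple M₀=-7 kN·m at a=1 m (b=L-a=3):
  M_1 = R_Ax - M_A - M₀  [x>a] with R_A=-63/32, M_A=21/16 = (-63/32)·(16/5) - (21/16) - (-7) = -49/80 kN·m
Load 2 — uniform load w=13 kN/m over full span:
  M_2 = wLx/2 - wL²/12 - wx²/2 = 13·4·(16/5)/2 - 13·4²/12 - 13·(16/5)²/2 = -52/75 kN·m
Load 3 — applied couple M₀=-5 kN·m at a=12/5 m (b=L-a=8/5):
  M_3 = R_Ax - M_A - M₀  [x>a] with R_A=-9/5, M_A=-8/5 = (-9/5)·(16/5) - (-8/5) - (-5) = 21/25 kN·m
Superposition: M = Σ M_i = -559/1200 kN·m ≈ -0.465833 kN·m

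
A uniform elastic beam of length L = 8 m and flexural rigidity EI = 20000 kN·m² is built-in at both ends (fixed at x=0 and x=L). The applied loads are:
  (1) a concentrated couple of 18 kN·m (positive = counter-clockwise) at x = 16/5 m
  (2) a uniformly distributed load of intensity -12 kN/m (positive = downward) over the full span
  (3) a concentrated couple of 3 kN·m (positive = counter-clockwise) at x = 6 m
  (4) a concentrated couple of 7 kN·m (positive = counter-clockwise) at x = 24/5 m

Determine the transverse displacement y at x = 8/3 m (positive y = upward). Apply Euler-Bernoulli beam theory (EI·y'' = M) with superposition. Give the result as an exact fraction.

y(8/3) = 19787/4050000 m

Load 1 — applied couple M₀=18 kN·m at a=16/5 m (b=L-a=24/5):
  y_1 = (R_Ax³/6 - M_Ax²/2)/EI  [x≤a] with R_A=81/25, M_A=54/25 = ((81/25)·(8/3)³/6 - (54/25)·(8/3)²/2)/20000 = 2/15625 m
Load 2 — uniform load w=-12 kN/m over full span:
  y_2 = -wx²(L-x)²/(24EI) = -(-12)·(8/3)²·(8-(8/3))²/(24·20000) = 256/50625 m
Load 3 — applied couple M₀=3 kN·m at a=6 m (b=L-a=2):
  y_3 = (R_Ax³/6 - M_Ax²/2)/EI  [x≤a] with R_A=27/64, M_A=15/16 = ((27/64)·(8/3)³/6 - (15/16)·(8/3)²/2)/20000 = -1/10000 m
Load 4 — applied couple M₀=7 kN·m at a=24/5 m (b=L-a=16/5):
  y_4 = (R_Ax³/6 - M_Ax²/2)/EI  [x≤a] with R_A=63/50, M_A=56/25 = ((63/50)·(8/3)³/6 - (56/25)·(8/3)²/2)/20000 = -28/140625 m
Superposition: y = Σ y_i = 19787/4050000 m ≈ 0.004886 m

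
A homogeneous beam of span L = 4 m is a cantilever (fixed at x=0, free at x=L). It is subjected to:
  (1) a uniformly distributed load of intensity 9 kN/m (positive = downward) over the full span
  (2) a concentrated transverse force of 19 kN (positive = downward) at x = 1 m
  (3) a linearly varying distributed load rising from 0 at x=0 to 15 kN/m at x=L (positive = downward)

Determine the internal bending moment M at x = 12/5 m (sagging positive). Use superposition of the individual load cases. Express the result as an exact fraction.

Load 1 — uniform load w=9 kN/m over full span:
  M_1 = -w(L-x)²/2 = -9·(4-(12/5))²/2 = -288/25 kN·m
Load 2 — point force P=19 kN at a=1 m (b=L-a=3):
  M_2 = 0  [x>a] = 0 kN·m
Load 3 — triangular load w₀=15 kN/m (0→w₀ over full span):
  M_3 = w₀Lx/2 - w₀L²/3 - w₀x³/(6L) = 15·4·(12/5)/2 - 15·4²/3 - 15·(12/5)³/(6·4) = -416/25 kN·m
Superposition: M = Σ M_i = -704/25 kN·m ≈ -28.160000 kN·m

M(12/5) = -704/25 kN·m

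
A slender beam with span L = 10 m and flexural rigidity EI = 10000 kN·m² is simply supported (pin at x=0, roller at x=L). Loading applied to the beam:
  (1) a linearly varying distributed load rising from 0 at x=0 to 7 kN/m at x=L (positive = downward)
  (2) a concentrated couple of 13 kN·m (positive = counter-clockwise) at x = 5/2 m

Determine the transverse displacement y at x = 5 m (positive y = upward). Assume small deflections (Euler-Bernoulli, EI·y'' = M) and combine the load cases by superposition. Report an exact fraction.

Load 1 — triangular load w₀=7 kN/m (0→w₀ over full span):
  y_1 = -w₀x(7L⁴-10L²x²+3x⁴)/(360LEI) = -7·5·(7·10⁴-10·10²·5²+3·5⁴)/(360·10·10000) = -35/768 m
Load 2 — applied couple M₀=13 kN·m at a=5/2 m (b=L-a=15/2):
  y_2 = (M₀x³/(6L)-M₀(x-a)²/2+C₁x)/EI  [x>a] with C₁=M₀(3b²-L²)/(6L)=715/48 = (13·5³/(6·10)-13·(5-(5/2))²/2+(715/48)·5)/10000 = 39/6400 m
Superposition: y = Σ y_i = -379/9600 m ≈ -0.039479 m

y(5) = -379/9600 m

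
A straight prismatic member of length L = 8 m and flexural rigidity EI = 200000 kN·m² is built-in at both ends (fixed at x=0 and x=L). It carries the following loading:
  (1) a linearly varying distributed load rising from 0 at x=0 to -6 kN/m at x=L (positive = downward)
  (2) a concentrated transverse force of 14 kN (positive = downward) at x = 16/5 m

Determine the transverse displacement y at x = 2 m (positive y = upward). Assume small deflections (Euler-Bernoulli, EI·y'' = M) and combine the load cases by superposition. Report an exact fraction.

Load 1 — triangular load w₀=-6 kN/m (0→w₀ over full span):
  y_1 = -w₀x²(L-x)²(x+2L)/(120LEI) = -(-6)·2²·(8-2)²·(2+2·8)/(120·8·200000) = 81/1000000 m
Load 2 — point force P=14 kN at a=16/5 m (b=L-a=24/5):
  y_2 = -Pb²x²(3aL-(3a+b)x)/(6L³EI)  [x≤a] = -14·(24/5)²·2²·(3·(16/5)·8-(3·(16/5)+(24/5))·2)/(6·8³·200000) = -63/625000 m
Superposition: y = Σ y_i = -99/5000000 m ≈ -0.000020 m

y(2) = -99/5000000 m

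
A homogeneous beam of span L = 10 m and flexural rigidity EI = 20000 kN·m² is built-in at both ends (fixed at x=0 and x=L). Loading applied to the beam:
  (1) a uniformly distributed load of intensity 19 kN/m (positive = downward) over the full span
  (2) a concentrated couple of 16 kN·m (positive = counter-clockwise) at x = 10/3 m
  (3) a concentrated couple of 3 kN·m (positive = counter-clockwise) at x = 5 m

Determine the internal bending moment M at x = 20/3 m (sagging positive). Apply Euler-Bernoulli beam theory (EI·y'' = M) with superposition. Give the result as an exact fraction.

Load 1 — uniform load w=19 kN/m over full span:
  M_1 = wLx/2 - wL²/12 - wx²/2 = 19·10·(20/3)/2 - 19·10²/12 - 19·(20/3)²/2 = 475/9 kN·m
Load 2 — applied couple M₀=16 kN·m at a=10/3 m (b=L-a=20/3):
  M_2 = R_Ax - M_A - M₀  [x>a] with R_A=32/15, M_A=0 = (32/15)·(20/3) - 0 - 16 = -16/9 kN·m
Load 3 — applied couple M₀=3 kN·m at a=5 m (b=L-a=5):
  M_3 = R_Ax - M_A - M₀  [x>a] with R_A=9/20, M_A=3/4 = (9/20)·(20/3) - (3/4) - 3 = -3/4 kN·m
Superposition: M = Σ M_i = 201/4 kN·m ≈ 50.250000 kN·m

M(20/3) = 201/4 kN·m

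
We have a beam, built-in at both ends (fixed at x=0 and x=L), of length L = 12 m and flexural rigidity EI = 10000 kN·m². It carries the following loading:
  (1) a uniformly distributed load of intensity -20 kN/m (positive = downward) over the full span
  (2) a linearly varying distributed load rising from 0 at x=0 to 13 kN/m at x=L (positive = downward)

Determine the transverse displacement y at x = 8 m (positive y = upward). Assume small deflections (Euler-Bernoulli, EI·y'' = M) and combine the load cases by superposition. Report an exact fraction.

Load 1 — uniform load w=-20 kN/m over full span:
  y_1 = -wx²(L-x)²/(24EI) = -(-20)·8²·(12-8)²/(24·10000) = 32/375 m
Load 2 — triangular load w₀=13 kN/m (0→w₀ over full span):
  y_2 = -w₀x²(L-x)²(x+2L)/(120LEI) = -13·8²·(12-8)²·(8+2·12)/(120·12·10000) = -832/28125 m
Superposition: y = Σ y_i = 1568/28125 m ≈ 0.055751 m

y(8) = 1568/28125 m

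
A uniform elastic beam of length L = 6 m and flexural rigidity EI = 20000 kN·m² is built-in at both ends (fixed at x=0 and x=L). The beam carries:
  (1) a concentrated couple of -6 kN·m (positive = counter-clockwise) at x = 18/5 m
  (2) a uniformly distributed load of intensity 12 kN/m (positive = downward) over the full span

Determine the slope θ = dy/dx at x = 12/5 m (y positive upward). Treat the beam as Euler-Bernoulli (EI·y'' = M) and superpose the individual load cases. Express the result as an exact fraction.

θ(12/5) = -387/781250 rad

Load 1 — applied couple M₀=-6 kN·m at a=18/5 m (b=L-a=12/5):
  θ_1 = (R_Ax²/2 - M_Ax)/EI  [x≤a] with R_A=-36/25, M_A=-48/25 = ((-36/25)·(12/5)²/2 - (-48/25)·(12/5))/20000 = 9/390625 rad
Load 2 — uniform load w=12 kN/m over full span:
  θ_2 = -wx(L-x)(L-2x)/(12EI) = -12·(12/5)·(6-(12/5))·(6-2·(12/5))/(12·20000) = -81/156250 rad
Superposition: θ = Σ θ_i = -387/781250 rad ≈ -0.000495 rad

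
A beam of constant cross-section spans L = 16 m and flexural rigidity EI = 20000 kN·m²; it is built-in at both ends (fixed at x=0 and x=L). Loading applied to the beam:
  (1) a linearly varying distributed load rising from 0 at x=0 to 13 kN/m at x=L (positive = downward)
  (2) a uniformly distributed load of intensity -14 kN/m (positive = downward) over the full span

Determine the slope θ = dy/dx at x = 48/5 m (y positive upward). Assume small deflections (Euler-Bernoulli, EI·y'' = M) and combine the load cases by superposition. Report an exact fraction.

θ(48/5) = -2816/390625 rad

Load 1 — triangular load w₀=13 kN/m (0→w₀ over full span):
  θ_1 = -w₀(2x(L-x)(L-2x)(x+2L)+x²(L-x)²)/(120LEI) = -13·(2·(48/5)·(16-(48/5))·(16-2·(48/5))·((48/5)+2·16)+(48/5)²·(16-(48/5))²)/(120·16·20000) = 1664/390625 rad
Load 2 — uniform load w=-14 kN/m over full span:
  θ_2 = -wx(L-x)(L-2x)/(12EI) = -(-14)·(48/5)·(16-(48/5))·(16-2·(48/5))/(12·20000) = -896/78125 rad
Superposition: θ = Σ θ_i = -2816/390625 rad ≈ -0.007209 rad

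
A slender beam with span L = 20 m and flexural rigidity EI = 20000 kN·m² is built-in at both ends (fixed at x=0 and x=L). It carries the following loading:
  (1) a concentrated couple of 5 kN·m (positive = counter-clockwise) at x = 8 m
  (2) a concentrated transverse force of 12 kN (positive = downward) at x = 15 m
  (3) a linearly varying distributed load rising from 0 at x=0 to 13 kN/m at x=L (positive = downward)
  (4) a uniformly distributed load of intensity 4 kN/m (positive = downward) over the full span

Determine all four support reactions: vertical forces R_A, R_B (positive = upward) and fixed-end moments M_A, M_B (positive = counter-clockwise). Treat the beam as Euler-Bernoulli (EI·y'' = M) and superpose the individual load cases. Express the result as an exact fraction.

R_A = 16247/200 kN, M_A = 19111/60 kN·m, R_B = 28153/200 kN, M_B = -25529/60 kN·m

Load 1 — applied couple M₀=5 kN·m at a=8 m (b=L-a=12):
  R_A = 6M₀ab/L³ = 6·5·8·12/20³ = 9/25 kN
  M_A = M₀b(2a-b)/L² = 5·12·(2·8-12)/20² = 3/5 kN·m
  R_B = -6M₀ab/L³ = -6·5·8·12/20³ = -9/25 kN
  M_B = M₀a(2b-a)/L² = 5·8·(2·12-8)/20² = 8/5 kN·m
Load 2 — point force P=12 kN at a=15 m (b=L-a=5):
  R_A = Pb²(3a+b)/L³ = 12·5²·(3·15+5)/20³ = 15/8 kN
  M_A = Pab²/L² = 12·15·5²/20² = 45/4 kN·m
  R_B = Pa²(a+3b)/L³ = 12·15²·(15+3·5)/20³ = 81/8 kN
  M_B = -Pa²b/L² = -12·15²·5/20² = -135/4 kN·m
Load 3 — triangular load w₀=13 kN/m (0→w₀ over full span):
  R_A = 3w₀L/20 = 3·13·20/20 = 39 kN
  M_A = w₀L²/30 = 13·20²/30 = 520/3 kN·m
  R_B = 7w₀L/20 = 7·13·20/20 = 91 kN
  M_B = -w₀L²/20 = -13·20²/20 = -260 kN·m
Load 4 — uniform load w=4 kN/m over full span:
  R_A = wL/2 = 4·20/2 = 40 kN
  M_A = wL²/12 = 4·20²/12 = 400/3 kN·m
  R_B = wL/2 = 4·20/2 = 40 kN
  M_B = -wL²/12 = -4·20²/12 = -400/3 kN·m
Superposition: R_A = 16247/200 kN, M_A = 19111/60 kN·m, R_B = 28153/200 kN, M_B = -25529/60 kN·m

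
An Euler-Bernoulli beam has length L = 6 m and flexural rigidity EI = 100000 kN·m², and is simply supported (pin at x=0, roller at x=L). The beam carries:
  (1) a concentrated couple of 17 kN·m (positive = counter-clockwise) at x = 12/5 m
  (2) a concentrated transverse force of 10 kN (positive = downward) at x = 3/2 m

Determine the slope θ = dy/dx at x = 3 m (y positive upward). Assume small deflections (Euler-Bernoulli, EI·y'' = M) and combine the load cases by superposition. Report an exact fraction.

θ(3) = 2689/40000000 rad

Load 1 — applied couple M₀=17 kN·m at a=12/5 m (b=L-a=18/5):
  θ_1 = (M₀x²/(2L)-M₀(x-a)+C₁)/EI  [x>a] with C₁=M₀(3b²-L²)/(6L)=34/25 = (17·3²/(2·6)-17·(3-(12/5))+(34/25))/100000 = 391/10000000 rad
Load 2 — point force P=10 kN at a=3/2 m (b=L-a=9/2):
  θ_2 = -Pa(2L²-6Lx+3x²+a²)/(6LEI)  [x>a] = -10·(3/2)·(2·6²-6·6·3+3·3²+(3/2)²)/(6·6·100000) = 9/320000 rad
Superposition: θ = Σ θ_i = 2689/40000000 rad ≈ 0.000067 rad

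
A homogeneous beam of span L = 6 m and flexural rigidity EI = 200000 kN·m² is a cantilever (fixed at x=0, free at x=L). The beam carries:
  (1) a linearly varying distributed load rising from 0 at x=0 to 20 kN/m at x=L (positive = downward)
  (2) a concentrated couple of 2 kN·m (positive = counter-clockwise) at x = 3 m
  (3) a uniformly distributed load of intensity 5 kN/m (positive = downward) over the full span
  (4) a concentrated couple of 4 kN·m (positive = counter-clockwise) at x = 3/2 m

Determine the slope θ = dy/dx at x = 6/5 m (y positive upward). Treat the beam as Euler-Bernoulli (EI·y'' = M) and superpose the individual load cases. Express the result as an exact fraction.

θ(6/5) = -10179/6250000 rad

Load 1 — triangular load w₀=20 kN/m (0→w₀ over full span):
  θ_1 = (w₀Lx²/4-w₀L²x/3-w₀x⁴/(24L))/EI = (20·6·(6/5)²/4-20·6²·(6/5)/3-20·(6/5)⁴/(24·6))/200000 = -7659/6250000 rad
Load 2 — applied couple M₀=2 kN·m at a=3 m (b=L-a=3):
  θ_2 = M₀x/EI  [x≤a] = 2·(6/5)/200000 = 3/250000 rad
Load 3 — uniform load w=5 kN/m over full span:
  θ_3 = -wx(x²-3Lx+3L²)/(6EI) = -5·(6/5)·((6/5)²-3·6·(6/5)+3·6²)/(6·200000) = -549/1250000 rad
Load 4 — applied couple M₀=4 kN·m at a=3/2 m (b=L-a=9/2):
  θ_4 = M₀x/EI  [x≤a] = 4·(6/5)/200000 = 3/125000 rad
Superposition: θ = Σ θ_i = -10179/6250000 rad ≈ -0.001629 rad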